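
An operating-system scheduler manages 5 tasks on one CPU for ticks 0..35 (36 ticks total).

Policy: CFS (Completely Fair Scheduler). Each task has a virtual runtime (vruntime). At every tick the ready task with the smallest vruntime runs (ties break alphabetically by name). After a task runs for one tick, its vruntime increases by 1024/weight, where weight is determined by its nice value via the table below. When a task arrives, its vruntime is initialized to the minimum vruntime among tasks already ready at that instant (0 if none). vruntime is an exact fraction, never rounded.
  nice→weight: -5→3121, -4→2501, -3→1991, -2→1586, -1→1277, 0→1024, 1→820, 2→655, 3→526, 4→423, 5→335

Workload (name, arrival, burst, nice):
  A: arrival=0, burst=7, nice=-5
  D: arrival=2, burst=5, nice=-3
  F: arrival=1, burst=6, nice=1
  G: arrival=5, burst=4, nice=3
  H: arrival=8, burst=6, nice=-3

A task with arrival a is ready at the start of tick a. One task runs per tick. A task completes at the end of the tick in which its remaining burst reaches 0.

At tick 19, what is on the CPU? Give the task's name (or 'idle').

t=0: vr[A=0] → run A
t=1: vr[A=1024/3121 F=1024/3121] → run A
t=2: vr[A=2048/3121 D=1024/3121 F=1024/3121] → run D
t=3: vr[A=2048/3121 D=5234688/6213911 F=1024/3121] → run F
t=4: vr[A=2048/3121 D=5234688/6213911 F=1008896/639805] → run A
t=5: vr[A=3072/3121 D=5234688/6213911 F=1008896/639805 G=5234688/6213911] → run D
t=6: vr[A=3072/3121 D=8430592/6213911 F=1008896/639805 G=5234688/6213911] → run G
t=7: vr[A=3072/3121 D=8430592/6213911 F=1008896/639805 G=4558245376/1634258593] → run A
t=8: vr[A=4096/3121 D=8430592/6213911 F=1008896/639805 G=4558245376/1634258593 H=4096/3121] → run A
t=9: vr[A=5120/3121 D=8430592/6213911 F=1008896/639805 G=4558245376/1634258593 H=4096/3121] → run H
t=10: vr[A=5120/3121 D=8430592/6213911 F=1008896/639805 G=4558245376/1634258593 H=11351040/6213911] → run D
t=11: vr[A=5120/3121 D=11626496/6213911 F=1008896/639805 G=4558245376/1634258593 H=11351040/6213911] → run F
t=12: vr[A=5120/3121 D=11626496/6213911 F=1807872/639805 G=4558245376/1634258593 H=11351040/6213911] → run A
t=13: vr[A=6144/3121 D=11626496/6213911 F=1807872/639805 G=4558245376/1634258593 H=11351040/6213911] → run H
t=14: vr[A=6144/3121 D=11626496/6213911 F=1807872/639805 G=4558245376/1634258593 H=14546944/6213911] → run D
t=15: vr[A=6144/3121 D=14822400/6213911 F=1807872/639805 G=4558245376/1634258593 H=14546944/6213911] → run A
t=16: vr[D=14822400/6213911 F=1807872/639805 G=4558245376/1634258593 H=14546944/6213911] → run H
t=17: vr[D=14822400/6213911 F=1807872/639805 G=4558245376/1634258593 H=17742848/6213911] → run D
t=18: vr[F=1807872/639805 G=4558245376/1634258593 H=17742848/6213911] → run G
t=19: vr[F=1807872/639805 G=7739767808/1634258593 H=17742848/6213911] → run F
t=20: vr[F=2606848/639805 G=7739767808/1634258593 H=17742848/6213911] → run H
t=21: vr[F=2606848/639805 G=7739767808/1634258593 H=20938752/6213911] → run H
t=22: vr[F=2606848/639805 G=7739767808/1634258593 H=24134656/6213911] → run H
t=23: vr[F=2606848/639805 G=7739767808/1634258593] → run F
t=24: vr[F=3405824/639805 G=7739767808/1634258593] → run G
t=25: vr[F=3405824/639805 G=10921290240/1634258593] → run F
t=26: vr[F=840960/127961 G=10921290240/1634258593] → run F
t=27: vr[G=10921290240/1634258593] → run G
t=28: (idle)
t=29: (idle)
t=30: (idle)
t=31: (idle)
t=32: (idle)
t=33: (idle)
t=34: (idle)
t=35: (idle)

running at tick 19 = F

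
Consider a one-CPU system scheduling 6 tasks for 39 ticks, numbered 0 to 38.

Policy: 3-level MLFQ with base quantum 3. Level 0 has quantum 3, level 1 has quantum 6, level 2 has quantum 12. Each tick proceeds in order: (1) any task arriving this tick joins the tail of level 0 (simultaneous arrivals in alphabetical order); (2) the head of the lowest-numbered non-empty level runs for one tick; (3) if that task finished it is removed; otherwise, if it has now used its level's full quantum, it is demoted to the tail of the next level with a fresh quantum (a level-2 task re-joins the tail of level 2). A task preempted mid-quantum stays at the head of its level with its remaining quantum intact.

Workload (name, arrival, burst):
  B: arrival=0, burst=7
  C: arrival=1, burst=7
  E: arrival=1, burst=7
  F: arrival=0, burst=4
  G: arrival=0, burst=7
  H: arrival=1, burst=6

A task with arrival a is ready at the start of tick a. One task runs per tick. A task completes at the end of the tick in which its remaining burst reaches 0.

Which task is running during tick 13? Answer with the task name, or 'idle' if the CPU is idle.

running at tick 13 = E

t=0: L0/L1/L2 = BFG/-/- → run B
t=1: L0/L1/L2 = BFGCEH/-/- → run B
t=2: L0/L1/L2 = BFGCEH/-/- → run B
t=3: L0/L1/L2 = FGCEH/B/- → run F
t=4: L0/L1/L2 = FGCEH/B/- → run F
t=5: L0/L1/L2 = FGCEH/B/- → run F
t=6: L0/L1/L2 = GCEH/BF/- → run G
t=7: L0/L1/L2 = GCEH/BF/- → run G
t=8: L0/L1/L2 = GCEH/BF/- → run G
t=9: L0/L1/L2 = CEH/BFG/- → run C
t=10: L0/L1/L2 = CEH/BFG/- → run C
t=11: L0/L1/L2 = CEH/BFG/- → run C
t=12: L0/L1/L2 = EH/BFGC/- → run E
t=13: L0/L1/L2 = EH/BFGC/- → run E
t=14: L0/L1/L2 = EH/BFGC/- → run E
t=15: L0/L1/L2 = H/BFGCE/- → run H
t=16: L0/L1/L2 = H/BFGCE/- → run H
t=17: L0/L1/L2 = H/BFGCE/- → run H
t=18: L0/L1/L2 = -/BFGCEH/- → run B
t=19: L0/L1/L2 = -/BFGCEH/- → run B
t=20: L0/L1/L2 = -/BFGCEH/- → run B
t=21: L0/L1/L2 = -/BFGCEH/- → run B
t=22: L0/L1/L2 = -/FGCEH/- → run F
t=23: L0/L1/L2 = -/GCEH/- → run G
t=24: L0/L1/L2 = -/GCEH/- → run G
t=25: L0/L1/L2 = -/GCEH/- → run G
t=26: L0/L1/L2 = -/GCEH/- → run G
t=27: L0/L1/L2 = -/CEH/- → run C
t=28: L0/L1/L2 = -/CEH/- → run C
t=29: L0/L1/L2 = -/CEH/- → run C
t=30: L0/L1/L2 = -/CEH/- → run C
t=31: L0/L1/L2 = -/EH/- → run E
t=32: L0/L1/L2 = -/EH/- → run E
t=33: L0/L1/L2 = -/EH/- → run E
t=34: L0/L1/L2 = -/EH/- → run E
t=35: L0/L1/L2 = -/H/- → run H
t=36: L0/L1/L2 = -/H/- → run H
t=37: L0/L1/L2 = -/H/- → run H
t=38: (idle)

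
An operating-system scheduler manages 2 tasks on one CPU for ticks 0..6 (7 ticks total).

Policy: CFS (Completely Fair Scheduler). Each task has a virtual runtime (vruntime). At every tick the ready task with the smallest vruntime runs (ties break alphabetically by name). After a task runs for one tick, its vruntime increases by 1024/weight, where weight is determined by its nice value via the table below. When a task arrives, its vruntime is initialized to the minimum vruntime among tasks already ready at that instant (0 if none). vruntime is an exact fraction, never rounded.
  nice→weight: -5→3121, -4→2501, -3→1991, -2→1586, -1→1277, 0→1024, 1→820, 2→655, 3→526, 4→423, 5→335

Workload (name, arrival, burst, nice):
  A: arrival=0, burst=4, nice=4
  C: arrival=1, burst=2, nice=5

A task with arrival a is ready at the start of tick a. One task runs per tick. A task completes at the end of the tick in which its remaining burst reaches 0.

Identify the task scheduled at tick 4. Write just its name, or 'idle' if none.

t=0: vr[A=0] → run A
t=1: vr[A=1024/423 C=1024/423] → run A
t=2: vr[A=2048/423 C=1024/423] → run C
t=3: vr[A=2048/423 C=776192/141705] → run A
t=4: vr[A=1024/141 C=776192/141705] → run C
t=5: vr[A=1024/141] → run A
t=6: (idle)

running at tick 4 = C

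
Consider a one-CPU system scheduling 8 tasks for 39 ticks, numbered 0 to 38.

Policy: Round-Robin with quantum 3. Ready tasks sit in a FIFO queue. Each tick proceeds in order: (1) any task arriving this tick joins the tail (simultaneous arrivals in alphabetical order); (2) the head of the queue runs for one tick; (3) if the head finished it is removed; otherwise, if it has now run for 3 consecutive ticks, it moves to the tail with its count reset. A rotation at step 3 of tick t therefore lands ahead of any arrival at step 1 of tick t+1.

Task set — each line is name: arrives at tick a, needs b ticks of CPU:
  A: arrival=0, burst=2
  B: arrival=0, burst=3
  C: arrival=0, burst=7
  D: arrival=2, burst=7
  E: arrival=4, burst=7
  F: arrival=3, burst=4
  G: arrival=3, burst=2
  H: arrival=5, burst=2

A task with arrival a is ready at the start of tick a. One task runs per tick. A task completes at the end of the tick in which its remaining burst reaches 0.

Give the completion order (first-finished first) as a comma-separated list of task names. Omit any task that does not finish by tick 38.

t=0: queue=[A,B,C] q_used=0 → run A
t=1: queue=[A,B,C] q_used=1 → run A
t=2: queue=[B,C,D] q_used=0 → run B
t=3: queue=[B,C,D,F,G] q_used=1 → run B
t=4: queue=[B,C,D,F,G,E] q_used=2 → run B
t=5: queue=[C,D,F,G,E,H] q_used=0 → run C
t=6: queue=[C,D,F,G,E,H] q_used=1 → run C
t=7: queue=[C,D,F,G,E,H] q_used=2 → run C
t=8: queue=[D,F,G,E,H,C] q_used=0 → run D
t=9: queue=[D,F,G,E,H,C] q_used=1 → run D
t=10: queue=[D,F,G,E,H,C] q_used=2 → run D
t=11: queue=[F,G,E,H,C,D] q_used=0 → run F
t=12: queue=[F,G,E,H,C,D] q_used=1 → run F
t=13: queue=[F,G,E,H,C,D] q_used=2 → run F
t=14: queue=[G,E,H,C,D,F] q_used=0 → run G
t=15: queue=[G,E,H,C,D,F] q_used=1 → run G
t=16: queue=[E,H,C,D,F] q_used=0 → run E
t=17: queue=[E,H,C,D,F] q_used=1 → run E
t=18: queue=[E,H,C,D,F] q_used=2 → run E
t=19: queue=[H,C,D,F,E] q_used=0 → run H
t=20: queue=[H,C,D,F,E] q_used=1 → run H
t=21: queue=[C,D,F,E] q_used=0 → run C
t=22: queue=[C,D,F,E] q_used=1 → run C
t=23: queue=[C,D,F,E] q_used=2 → run C
t=24: queue=[D,F,E,C] q_used=0 → run D
t=25: queue=[D,F,E,C] q_used=1 → run D
t=26: queue=[D,F,E,C] q_used=2 → run D
t=27: queue=[F,E,C,D] q_used=0 → run F
t=28: queue=[E,C,D] q_used=0 → run E
t=29: queue=[E,C,D] q_used=1 → run E
t=30: queue=[E,C,D] q_used=2 → run E
t=31: queue=[C,D,E] q_used=0 → run C
t=32: queue=[D,E] q_used=0 → run D
t=33: queue=[E] q_used=0 → run E
t=34: (idle)
t=35: (idle)
t=36: (idle)
t=37: (idle)
t=38: (idle)

completion order = A, B, G, H, F, C, D, E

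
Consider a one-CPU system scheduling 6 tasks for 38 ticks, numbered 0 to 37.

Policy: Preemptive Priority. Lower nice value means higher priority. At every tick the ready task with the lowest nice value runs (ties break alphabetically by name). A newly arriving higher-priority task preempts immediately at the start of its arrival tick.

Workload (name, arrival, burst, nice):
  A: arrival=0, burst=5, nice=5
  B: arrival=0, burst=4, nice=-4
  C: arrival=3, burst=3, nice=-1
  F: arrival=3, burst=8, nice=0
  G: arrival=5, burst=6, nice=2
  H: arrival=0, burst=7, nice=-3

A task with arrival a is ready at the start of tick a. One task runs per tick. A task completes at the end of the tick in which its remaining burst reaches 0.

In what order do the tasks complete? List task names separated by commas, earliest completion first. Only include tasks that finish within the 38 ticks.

completion order = B, H, C, F, G, A

t=0: ready={A,B,H} → run B
t=1: ready={A,B,H} → run B
t=2: ready={A,B,H} → run B
t=3: ready={A,B,C,F,H} → run B
t=4: ready={A,C,F,H} → run H
t=5: ready={A,C,F,G,H} → run H
t=6: ready={A,C,F,G,H} → run H
t=7: ready={A,C,F,G,H} → run H
t=8: ready={A,C,F,G,H} → run H
t=9: ready={A,C,F,G,H} → run H
t=10: ready={A,C,F,G,H} → run H
t=11: ready={A,C,F,G} → run C
t=12: ready={A,C,F,G} → run C
t=13: ready={A,C,F,G} → run C
t=14: ready={A,F,G} → run F
t=15: ready={A,F,G} → run F
t=16: ready={A,F,G} → run F
t=17: ready={A,F,G} → run F
t=18: ready={A,F,G} → run F
t=19: ready={A,F,G} → run F
t=20: ready={A,F,G} → run F
t=21: ready={A,F,G} → run F
t=22: ready={A,G} → run G
t=23: ready={A,G} → run G
t=24: ready={A,G} → run G
t=25: ready={A,G} → run G
t=26: ready={A,G} → run G
t=27: ready={A,G} → run G
t=28: ready={A} → run A
t=29: ready={A} → run A
t=30: ready={A} → run A
t=31: ready={A} → run A
t=32: ready={A} → run A
t=33: (idle)
t=34: (idle)
t=35: (idle)
t=36: (idle)
t=37: (idle)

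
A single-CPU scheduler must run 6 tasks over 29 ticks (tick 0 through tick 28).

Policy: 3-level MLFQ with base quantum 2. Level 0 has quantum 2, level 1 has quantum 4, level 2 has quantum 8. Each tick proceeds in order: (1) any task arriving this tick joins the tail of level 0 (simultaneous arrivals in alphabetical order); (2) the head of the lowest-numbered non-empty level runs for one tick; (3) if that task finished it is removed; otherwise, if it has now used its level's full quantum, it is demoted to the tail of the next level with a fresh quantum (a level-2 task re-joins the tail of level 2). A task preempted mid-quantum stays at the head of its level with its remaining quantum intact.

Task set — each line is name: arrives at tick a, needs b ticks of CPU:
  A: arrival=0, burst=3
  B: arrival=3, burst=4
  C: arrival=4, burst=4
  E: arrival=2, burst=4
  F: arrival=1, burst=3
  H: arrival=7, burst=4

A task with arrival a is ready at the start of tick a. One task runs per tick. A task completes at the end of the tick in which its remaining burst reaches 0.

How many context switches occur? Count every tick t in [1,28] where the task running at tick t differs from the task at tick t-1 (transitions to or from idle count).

t=0: L0/L1/L2 = A/-/- → run A
t=1: L0/L1/L2 = AF/-/- → run A
t=2: L0/L1/L2 = FE/A/- → run F
t=3: L0/L1/L2 = FEB/A/- → run F
t=4: L0/L1/L2 = EBC/AF/- → run E
t=5: L0/L1/L2 = EBC/AF/- → run E
t=6: L0/L1/L2 = BC/AFE/- → run B
t=7: L0/L1/L2 = BCH/AFE/- → run B
t=8: L0/L1/L2 = CH/AFEB/- → run C
t=9: L0/L1/L2 = CH/AFEB/- → run C
t=10: L0/L1/L2 = H/AFEBC/- → run H
t=11: L0/L1/L2 = H/AFEBC/- → run H
t=12: L0/L1/L2 = -/AFEBCH/- → run A
t=13: L0/L1/L2 = -/FEBCH/- → run F
t=14: L0/L1/L2 = -/EBCH/- → run E
t=15: L0/L1/L2 = -/EBCH/- → run E
t=16: L0/L1/L2 = -/BCH/- → run B
t=17: L0/L1/L2 = -/BCH/- → run B
t=18: L0/L1/L2 = -/CH/- → run C
t=19: L0/L1/L2 = -/CH/- → run C
t=20: L0/L1/L2 = -/H/- → run H
t=21: L0/L1/L2 = -/H/- → run H
t=22: (idle)
t=23: (idle)
t=24: (idle)
t=25: (idle)
t=26: (idle)
t=27: (idle)
t=28: (idle)

context switches = 12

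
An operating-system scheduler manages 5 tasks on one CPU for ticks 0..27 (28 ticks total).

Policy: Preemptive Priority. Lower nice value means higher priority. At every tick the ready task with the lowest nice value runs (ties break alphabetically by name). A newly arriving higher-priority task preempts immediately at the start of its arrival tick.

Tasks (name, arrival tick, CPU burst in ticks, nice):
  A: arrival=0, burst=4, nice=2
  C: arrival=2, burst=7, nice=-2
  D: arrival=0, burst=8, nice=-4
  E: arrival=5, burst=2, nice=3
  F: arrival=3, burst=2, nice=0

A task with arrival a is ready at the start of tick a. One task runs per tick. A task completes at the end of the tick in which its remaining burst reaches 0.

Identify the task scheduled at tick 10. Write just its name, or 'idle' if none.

t=0: ready={A,D} → run D
t=1: ready={A,D} → run D
t=2: ready={A,C,D} → run D
t=3: ready={A,C,D,F} → run D
t=4: ready={A,C,D,F} → run D
t=5: ready={A,C,D,E,F} → run D
t=6: ready={A,C,D,E,F} → run D
t=7: ready={A,C,D,E,F} → run D
t=8: ready={A,C,E,F} → run C
t=9: ready={A,C,E,F} → run C
t=10: ready={A,C,E,F} → run C
t=11: ready={A,C,E,F} → run C
t=12: ready={A,C,E,F} → run C
t=13: ready={A,C,E,F} → run C
t=14: ready={A,C,E,F} → run C
t=15: ready={A,E,F} → run F
t=16: ready={A,E,F} → run F
t=17: ready={A,E} → run A
t=18: ready={A,E} → run A
t=19: ready={A,E} → run A
t=20: ready={A,E} → run A
t=21: ready={E} → run E
t=22: ready={E} → run E
t=23: (idle)
t=24: (idle)
t=25: (idle)
t=26: (idle)
t=27: (idle)

running at tick 10 = C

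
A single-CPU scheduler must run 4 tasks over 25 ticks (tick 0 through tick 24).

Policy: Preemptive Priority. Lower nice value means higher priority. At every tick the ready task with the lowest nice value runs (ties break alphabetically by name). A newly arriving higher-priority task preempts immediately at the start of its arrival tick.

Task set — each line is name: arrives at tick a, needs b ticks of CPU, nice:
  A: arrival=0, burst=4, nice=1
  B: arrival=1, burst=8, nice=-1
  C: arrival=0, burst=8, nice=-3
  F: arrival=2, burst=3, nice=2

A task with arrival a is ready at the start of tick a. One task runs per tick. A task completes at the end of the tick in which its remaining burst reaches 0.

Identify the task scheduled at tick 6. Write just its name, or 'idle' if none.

t=0: ready={A,C} → run C
t=1: ready={A,B,C} → run C
t=2: ready={A,B,C,F} → run C
t=3: ready={A,B,C,F} → run C
t=4: ready={A,B,C,F} → run C
t=5: ready={A,B,C,F} → run C
t=6: ready={A,B,C,F} → run C
t=7: ready={A,B,C,F} → run C
t=8: ready={A,B,F} → run B
t=9: ready={A,B,F} → run B
t=10: ready={A,B,F} → run B
t=11: ready={A,B,F} → run B
t=12: ready={A,B,F} → run B
t=13: ready={A,B,F} → run B
t=14: ready={A,B,F} → run B
t=15: ready={A,B,F} → run B
t=16: ready={A,F} → run A
t=17: ready={A,F} → run A
t=18: ready={A,F} → run A
t=19: ready={A,F} → run A
t=20: ready={F} → run F
t=21: ready={F} → run F
t=22: ready={F} → run F
t=23: (idle)
t=24: (idle)

running at tick 6 = C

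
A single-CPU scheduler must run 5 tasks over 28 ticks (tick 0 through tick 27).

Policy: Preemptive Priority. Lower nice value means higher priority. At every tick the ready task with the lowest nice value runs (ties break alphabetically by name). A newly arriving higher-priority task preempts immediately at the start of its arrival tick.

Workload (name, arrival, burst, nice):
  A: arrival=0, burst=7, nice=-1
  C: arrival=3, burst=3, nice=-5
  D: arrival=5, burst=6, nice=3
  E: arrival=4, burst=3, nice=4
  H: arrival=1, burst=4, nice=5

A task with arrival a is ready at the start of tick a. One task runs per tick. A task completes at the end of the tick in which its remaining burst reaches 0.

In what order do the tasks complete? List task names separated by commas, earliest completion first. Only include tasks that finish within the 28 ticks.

completion order = C, A, D, E, H

t=0: ready={A} → run A
t=1: ready={A,H} → run A
t=2: ready={A,H} → run A
t=3: ready={A,C,H} → run C
t=4: ready={A,C,E,H} → run C
t=5: ready={A,C,D,E,H} → run C
t=6: ready={A,D,E,H} → run A
t=7: ready={A,D,E,H} → run A
t=8: ready={A,D,E,H} → run A
t=9: ready={A,D,E,H} → run A
t=10: ready={D,E,H} → run D
t=11: ready={D,E,H} → run D
t=12: ready={D,E,H} → run D
t=13: ready={D,E,H} → run D
t=14: ready={D,E,H} → run D
t=15: ready={D,E,H} → run D
t=16: ready={E,H} → run E
t=17: ready={E,H} → run E
t=18: ready={E,H} → run E
t=19: ready={H} → run H
t=20: ready={H} → run H
t=21: ready={H} → run H
t=22: ready={H} → run H
t=23: (idle)
t=24: (idle)
t=25: (idle)
t=26: (idle)
t=27: (idle)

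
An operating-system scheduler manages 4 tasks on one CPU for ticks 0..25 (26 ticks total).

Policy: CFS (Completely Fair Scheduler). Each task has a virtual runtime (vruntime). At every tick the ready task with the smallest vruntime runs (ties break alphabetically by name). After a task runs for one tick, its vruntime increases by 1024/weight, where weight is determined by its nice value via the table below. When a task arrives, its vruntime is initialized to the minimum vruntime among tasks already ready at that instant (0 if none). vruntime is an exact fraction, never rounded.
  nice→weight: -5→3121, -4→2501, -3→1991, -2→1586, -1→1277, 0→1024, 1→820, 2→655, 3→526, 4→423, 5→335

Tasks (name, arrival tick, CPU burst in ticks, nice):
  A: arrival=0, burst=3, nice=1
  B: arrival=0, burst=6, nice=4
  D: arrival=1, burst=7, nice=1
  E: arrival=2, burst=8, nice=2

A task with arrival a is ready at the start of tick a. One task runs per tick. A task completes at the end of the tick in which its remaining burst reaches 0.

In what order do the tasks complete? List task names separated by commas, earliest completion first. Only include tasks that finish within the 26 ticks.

completion order = A, D, E, B

t=0: vr[A=0 B=0] → run A
t=1: vr[A=256/205 B=0 D=0] → run B
t=2: vr[A=256/205 B=1024/423 D=0 E=0] → run D
t=3: vr[A=256/205 B=1024/423 D=256/205 E=0] → run E
t=4: vr[A=256/205 B=1024/423 D=256/205 E=1024/655] → run A
t=5: vr[A=512/205 B=1024/423 D=256/205 E=1024/655] → run D
t=6: vr[A=512/205 B=1024/423 D=512/205 E=1024/655] → run E
t=7: vr[A=512/205 B=1024/423 D=512/205 E=2048/655] → run B
t=8: vr[A=512/205 B=2048/423 D=512/205 E=2048/655] → run A
t=9: vr[B=2048/423 D=512/205 E=2048/655] → run D
t=10: vr[B=2048/423 D=768/205 E=2048/655] → run E
t=11: vr[B=2048/423 D=768/205 E=3072/655] → run D
t=12: vr[B=2048/423 D=1024/205 E=3072/655] → run E
t=13: vr[B=2048/423 D=1024/205 E=4096/655] → run B
t=14: vr[B=1024/141 D=1024/205 E=4096/655] → run D
t=15: vr[B=1024/141 D=256/41 E=4096/655] → run D
t=16: vr[B=1024/141 D=1536/205 E=4096/655] → run E
t=17: vr[B=1024/141 D=1536/205 E=1024/131] → run B
t=18: vr[B=4096/423 D=1536/205 E=1024/131] → run D
t=19: vr[B=4096/423 E=1024/131] → run E
t=20: vr[B=4096/423 E=6144/655] → run E
t=21: vr[B=4096/423 E=7168/655] → run B
t=22: vr[B=5120/423 E=7168/655] → run E
t=23: vr[B=5120/423] → run B
t=24: (idle)
t=25: (idle)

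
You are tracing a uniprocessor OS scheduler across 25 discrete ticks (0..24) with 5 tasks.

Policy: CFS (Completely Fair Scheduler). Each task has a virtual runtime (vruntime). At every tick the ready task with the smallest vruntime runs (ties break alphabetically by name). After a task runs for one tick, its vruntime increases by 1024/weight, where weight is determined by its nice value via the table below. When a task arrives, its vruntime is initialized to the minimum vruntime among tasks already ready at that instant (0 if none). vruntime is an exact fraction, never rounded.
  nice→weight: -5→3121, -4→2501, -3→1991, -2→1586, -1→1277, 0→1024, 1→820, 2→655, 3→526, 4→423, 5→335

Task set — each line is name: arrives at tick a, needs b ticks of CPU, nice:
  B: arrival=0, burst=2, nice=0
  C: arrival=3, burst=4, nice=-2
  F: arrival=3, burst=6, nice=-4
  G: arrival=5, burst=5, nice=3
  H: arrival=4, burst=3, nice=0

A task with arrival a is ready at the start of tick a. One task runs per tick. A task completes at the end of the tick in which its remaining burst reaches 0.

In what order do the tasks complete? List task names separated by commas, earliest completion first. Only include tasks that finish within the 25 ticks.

t=0: vr[B=0] → run B
t=1: vr[B=1] → run B
t=2: (idle)
t=3: vr[C=0 F=0] → run C
t=4: vr[C=512/793 F=0 H=0] → run F
t=5: vr[C=512/793 F=1024/2501 G=0 H=0] → run G
t=6: vr[C=512/793 F=1024/2501 G=512/263 H=0] → run H
t=7: vr[C=512/793 F=1024/2501 G=512/263 H=1] → run F
t=8: vr[C=512/793 F=2048/2501 G=512/263 H=1] → run C
t=9: vr[C=1024/793 F=2048/2501 G=512/263 H=1] → run F
t=10: vr[C=1024/793 F=3072/2501 G=512/263 H=1] → run H
t=11: vr[C=1024/793 F=3072/2501 G=512/263 H=2] → run F
t=12: vr[C=1024/793 F=4096/2501 G=512/263 H=2] → run C
t=13: vr[C=1536/793 F=4096/2501 G=512/263 H=2] → run F
t=14: vr[C=1536/793 F=5120/2501 G=512/263 H=2] → run C
t=15: vr[F=5120/2501 G=512/263 H=2] → run G
t=16: vr[F=5120/2501 G=1024/263 H=2] → run H
t=17: vr[F=5120/2501 G=1024/263] → run F
t=18: vr[G=1024/263] → run G
t=19: vr[G=1536/263] → run G
t=20: vr[G=2048/263] → run G
t=21: (idle)
t=22: (idle)
t=23: (idle)
t=24: (idle)

completion order = B, C, H, F, G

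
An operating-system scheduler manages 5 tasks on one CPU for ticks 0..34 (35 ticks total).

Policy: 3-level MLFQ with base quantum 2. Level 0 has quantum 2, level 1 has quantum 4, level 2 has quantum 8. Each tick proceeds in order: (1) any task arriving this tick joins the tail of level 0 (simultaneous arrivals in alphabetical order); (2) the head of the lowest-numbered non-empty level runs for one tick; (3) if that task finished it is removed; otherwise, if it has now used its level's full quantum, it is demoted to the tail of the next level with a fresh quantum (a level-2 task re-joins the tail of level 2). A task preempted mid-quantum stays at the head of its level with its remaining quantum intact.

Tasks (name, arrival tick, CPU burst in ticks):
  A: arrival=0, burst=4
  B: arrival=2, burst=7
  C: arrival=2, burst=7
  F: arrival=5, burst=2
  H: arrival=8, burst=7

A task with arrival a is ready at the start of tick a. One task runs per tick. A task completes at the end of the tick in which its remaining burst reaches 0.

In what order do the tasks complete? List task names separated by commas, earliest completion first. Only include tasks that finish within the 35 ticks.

completion order = F, A, B, C, H

t=0: L0/L1/L2 = A/-/- → run A
t=1: L0/L1/L2 = A/-/- → run A
t=2: L0/L1/L2 = BC/A/- → run B
t=3: L0/L1/L2 = BC/A/- → run B
t=4: L0/L1/L2 = C/AB/- → run C
t=5: L0/L1/L2 = CF/AB/- → run C
t=6: L0/L1/L2 = F/ABC/- → run F
t=7: L0/L1/L2 = F/ABC/- → run F
t=8: L0/L1/L2 = H/ABC/- → run H
t=9: L0/L1/L2 = H/ABC/- → run H
t=10: L0/L1/L2 = -/ABCH/- → run A
t=11: L0/L1/L2 = -/ABCH/- → run A
t=12: L0/L1/L2 = -/BCH/- → run B
t=13: L0/L1/L2 = -/BCH/- → run B
t=14: L0/L1/L2 = -/BCH/- → run B
t=15: L0/L1/L2 = -/BCH/- → run B
t=16: L0/L1/L2 = -/CH/B → run C
t=17: L0/L1/L2 = -/CH/B → run C
t=18: L0/L1/L2 = -/CH/B → run C
t=19: L0/L1/L2 = -/CH/B → run C
t=20: L0/L1/L2 = -/H/BC → run H
t=21: L0/L1/L2 = -/H/BC → run H
t=22: L0/L1/L2 = -/H/BC → run H
t=23: L0/L1/L2 = -/H/BC → run H
t=24: L0/L1/L2 = -/-/BCH → run B
t=25: L0/L1/L2 = -/-/CH → run C
t=26: L0/L1/L2 = -/-/H → run H
t=27: (idle)
t=28: (idle)
t=29: (idle)
t=30: (idle)
t=31: (idle)
t=32: (idle)
t=33: (idle)
t=34: (idle)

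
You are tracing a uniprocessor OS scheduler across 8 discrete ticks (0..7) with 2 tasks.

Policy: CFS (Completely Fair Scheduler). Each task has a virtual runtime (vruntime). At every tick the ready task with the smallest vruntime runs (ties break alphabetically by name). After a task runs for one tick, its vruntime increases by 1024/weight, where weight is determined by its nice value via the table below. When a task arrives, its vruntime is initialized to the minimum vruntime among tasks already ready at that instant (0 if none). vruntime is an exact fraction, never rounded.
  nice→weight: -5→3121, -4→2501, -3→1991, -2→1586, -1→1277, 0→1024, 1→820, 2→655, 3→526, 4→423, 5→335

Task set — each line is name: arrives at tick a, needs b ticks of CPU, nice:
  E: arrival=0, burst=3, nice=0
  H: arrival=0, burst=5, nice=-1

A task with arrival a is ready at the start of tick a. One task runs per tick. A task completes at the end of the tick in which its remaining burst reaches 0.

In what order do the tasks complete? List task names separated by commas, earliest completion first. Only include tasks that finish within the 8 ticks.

completion order = E, H

t=0: vr[E=0 H=0] → run E
t=1: vr[E=1 H=0] → run H
t=2: vr[E=1 H=1024/1277] → run H
t=3: vr[E=1 H=2048/1277] → run E
t=4: vr[E=2 H=2048/1277] → run H
t=5: vr[E=2 H=3072/1277] → run E
t=6: vr[H=3072/1277] → run H
t=7: vr[H=4096/1277] → run H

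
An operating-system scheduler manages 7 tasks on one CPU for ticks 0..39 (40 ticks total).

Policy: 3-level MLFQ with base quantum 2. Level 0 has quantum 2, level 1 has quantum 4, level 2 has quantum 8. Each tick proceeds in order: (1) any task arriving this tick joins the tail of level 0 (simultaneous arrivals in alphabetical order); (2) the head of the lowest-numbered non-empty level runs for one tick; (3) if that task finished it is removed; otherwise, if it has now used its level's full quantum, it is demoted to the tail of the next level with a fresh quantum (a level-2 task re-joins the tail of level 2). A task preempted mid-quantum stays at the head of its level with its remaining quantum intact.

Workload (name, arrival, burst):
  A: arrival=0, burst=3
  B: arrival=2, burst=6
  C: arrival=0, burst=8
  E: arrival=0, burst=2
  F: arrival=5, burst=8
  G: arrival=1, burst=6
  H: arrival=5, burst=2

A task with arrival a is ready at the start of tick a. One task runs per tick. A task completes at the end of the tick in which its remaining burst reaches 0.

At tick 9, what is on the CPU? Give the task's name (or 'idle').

t=0: L0/L1/L2 = ACE/-/- → run A
t=1: L0/L1/L2 = ACEG/-/- → run A
t=2: L0/L1/L2 = CEGB/A/- → run C
t=3: L0/L1/L2 = CEGB/A/- → run C
t=4: L0/L1/L2 = EGB/AC/- → run E
t=5: L0/L1/L2 = EGBFH/AC/- → run E
t=6: L0/L1/L2 = GBFH/AC/- → run G
t=7: L0/L1/L2 = GBFH/AC/- → run G
t=8: L0/L1/L2 = BFH/ACG/- → run B
t=9: L0/L1/L2 = BFH/ACG/- → run B
t=10: L0/L1/L2 = FH/ACGB/- → run F
t=11: L0/L1/L2 = FH/ACGB/- → run F
t=12: L0/L1/L2 = H/ACGBF/- → run H
t=13: L0/L1/L2 = H/ACGBF/- → run H
t=14: L0/L1/L2 = -/ACGBF/- → run A
t=15: L0/L1/L2 = -/CGBF/- → run C
t=16: L0/L1/L2 = -/CGBF/- → run C
t=17: L0/L1/L2 = -/CGBF/- → run C
t=18: L0/L1/L2 = -/CGBF/- → run C
t=19: L0/L1/L2 = -/GBF/C → run G
t=20: L0/L1/L2 = -/GBF/C → run G
t=21: L0/L1/L2 = -/GBF/C → run G
t=22: L0/L1/L2 = -/GBF/C → run G
t=23: L0/L1/L2 = -/BF/C → run B
t=24: L0/L1/L2 = -/BF/C → run B
t=25: L0/L1/L2 = -/BF/C → run B
t=26: L0/L1/L2 = -/BF/C → run B
t=27: L0/L1/L2 = -/F/C → run F
t=28: L0/L1/L2 = -/F/C → run F
t=29: L0/L1/L2 = -/F/C → run F
t=30: L0/L1/L2 = -/F/C → run F
t=31: L0/L1/L2 = -/-/CF → run C
t=32: L0/L1/L2 = -/-/CF → run C
t=33: L0/L1/L2 = -/-/F → run F
t=34: L0/L1/L2 = -/-/F → run F
t=35: (idle)
t=36: (idle)
t=37: (idle)
t=38: (idle)
t=39: (idle)

running at tick 9 = B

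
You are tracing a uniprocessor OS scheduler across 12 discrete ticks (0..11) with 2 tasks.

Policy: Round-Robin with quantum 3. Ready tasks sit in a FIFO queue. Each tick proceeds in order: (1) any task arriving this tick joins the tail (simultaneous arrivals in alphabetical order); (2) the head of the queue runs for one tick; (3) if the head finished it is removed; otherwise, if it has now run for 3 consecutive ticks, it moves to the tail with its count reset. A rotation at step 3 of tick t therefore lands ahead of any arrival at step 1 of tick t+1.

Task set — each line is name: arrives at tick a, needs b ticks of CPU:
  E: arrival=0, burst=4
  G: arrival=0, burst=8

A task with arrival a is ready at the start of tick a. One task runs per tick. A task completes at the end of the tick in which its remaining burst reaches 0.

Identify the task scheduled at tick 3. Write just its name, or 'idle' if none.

t=0: queue=[E,G] q_used=0 → run E
t=1: queue=[E,G] q_used=1 → run E
t=2: queue=[E,G] q_used=2 → run E
t=3: queue=[G,E] q_used=0 → run G
t=4: queue=[G,E] q_used=1 → run G
t=5: queue=[G,E] q_used=2 → run G
t=6: queue=[E,G] q_used=0 → run E
t=7: queue=[G] q_used=0 → run G
t=8: queue=[G] q_used=1 → run G
t=9: queue=[G] q_used=2 → run G
t=10: queue=[G] q_used=0 → run G
t=11: queue=[G] q_used=1 → run G

running at tick 3 = G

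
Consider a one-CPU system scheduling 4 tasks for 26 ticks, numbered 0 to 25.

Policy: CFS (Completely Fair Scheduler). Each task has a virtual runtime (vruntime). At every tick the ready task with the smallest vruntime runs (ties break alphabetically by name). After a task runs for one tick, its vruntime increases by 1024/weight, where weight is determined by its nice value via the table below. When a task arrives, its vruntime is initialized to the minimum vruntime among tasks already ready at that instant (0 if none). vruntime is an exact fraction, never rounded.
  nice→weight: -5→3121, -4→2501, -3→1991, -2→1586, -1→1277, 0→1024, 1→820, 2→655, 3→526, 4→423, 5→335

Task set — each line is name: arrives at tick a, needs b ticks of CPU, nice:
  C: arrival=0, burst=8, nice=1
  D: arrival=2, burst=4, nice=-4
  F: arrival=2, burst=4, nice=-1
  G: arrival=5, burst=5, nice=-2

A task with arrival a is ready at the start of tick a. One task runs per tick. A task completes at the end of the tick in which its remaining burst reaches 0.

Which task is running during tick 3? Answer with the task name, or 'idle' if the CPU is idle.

running at tick 3 = D

t=0: vr[C=0] → run C
t=1: vr[C=256/205] → run C
t=2: vr[C=512/205 D=512/205 F=512/205] → run C
t=3: vr[C=768/205 D=512/205 F=512/205] → run D
t=4: vr[C=768/205 D=36352/12505 F=512/205] → run F
t=5: vr[C=768/205 D=36352/12505 F=863744/261785 G=36352/12505] → run D
t=6: vr[C=768/205 D=41472/12505 F=863744/261785 G=36352/12505] → run G
t=7: vr[C=768/205 D=41472/12505 F=863744/261785 G=577536/162565] → run F
t=8: vr[C=768/205 D=41472/12505 F=1073664/261785 G=577536/162565] → run D
t=9: vr[C=768/205 D=46592/12505 F=1073664/261785 G=577536/162565] → run G
t=10: vr[C=768/205 D=46592/12505 F=1073664/261785 G=682496/162565] → run D
t=11: vr[C=768/205 F=1073664/261785 G=682496/162565] → run C
t=12: vr[C=1024/205 F=1073664/261785 G=682496/162565] → run F
t=13: vr[C=1024/205 F=1283584/261785 G=682496/162565] → run G
t=14: vr[C=1024/205 F=1283584/261785 G=787456/162565] → run G
t=15: vr[C=1024/205 F=1283584/261785 G=892416/162565] → run F
t=16: vr[C=1024/205 G=892416/162565] → run C
t=17: vr[C=256/41 G=892416/162565] → run G
t=18: vr[C=256/41] → run C
t=19: vr[C=1536/205] → run C
t=20: vr[C=1792/205] → run C
t=21: (idle)
t=22: (idle)
t=23: (idle)
t=24: (idle)
t=25: (idle)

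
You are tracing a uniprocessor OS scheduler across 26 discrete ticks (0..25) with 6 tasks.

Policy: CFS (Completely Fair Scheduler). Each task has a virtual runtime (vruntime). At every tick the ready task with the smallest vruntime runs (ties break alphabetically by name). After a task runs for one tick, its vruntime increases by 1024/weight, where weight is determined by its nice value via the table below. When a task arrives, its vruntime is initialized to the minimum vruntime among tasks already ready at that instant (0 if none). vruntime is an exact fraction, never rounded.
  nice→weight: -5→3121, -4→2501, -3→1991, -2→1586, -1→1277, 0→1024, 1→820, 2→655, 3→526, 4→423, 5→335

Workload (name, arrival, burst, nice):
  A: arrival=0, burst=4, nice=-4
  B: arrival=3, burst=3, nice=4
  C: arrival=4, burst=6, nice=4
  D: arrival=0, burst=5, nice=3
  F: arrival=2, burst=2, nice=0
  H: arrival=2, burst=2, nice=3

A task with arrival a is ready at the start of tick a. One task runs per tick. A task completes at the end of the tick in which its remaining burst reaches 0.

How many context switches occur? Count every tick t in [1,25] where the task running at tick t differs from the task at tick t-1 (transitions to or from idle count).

t=0: vr[A=0 D=0] → run A
t=1: vr[A=1024/2501 D=0] → run D
t=2: vr[A=1024/2501 D=512/263 F=1024/2501 H=1024/2501] → run A
t=3: vr[A=2048/2501 B=1024/2501 D=512/263 F=1024/2501 H=1024/2501] → run B
t=4: vr[A=2048/2501 B=2994176/1057923 C=1024/2501 D=512/263 F=1024/2501 H=1024/2501] → run C
t=5: vr[A=2048/2501 B=2994176/1057923 C=2994176/1057923 D=512/263 F=1024/2501 H=1024/2501] → run F
t=6: vr[A=2048/2501 B=2994176/1057923 C=2994176/1057923 D=512/263 F=3525/2501 H=1024/2501] → run H
t=7: vr[A=2048/2501 B=2994176/1057923 C=2994176/1057923 D=512/263 F=3525/2501 H=1549824/657763] → run A
t=8: vr[A=3072/2501 B=2994176/1057923 C=2994176/1057923 D=512/263 F=3525/2501 H=1549824/657763] → run A
t=9: vr[B=2994176/1057923 C=2994176/1057923 D=512/263 F=3525/2501 H=1549824/657763] → run F
t=10: vr[B=2994176/1057923 C=2994176/1057923 D=512/263 H=1549824/657763] → run D
t=11: vr[B=2994176/1057923 C=2994176/1057923 D=1024/263 H=1549824/657763] → run H
t=12: vr[B=2994176/1057923 C=2994176/1057923 D=1024/263] → run B
t=13: vr[B=5555200/1057923 C=2994176/1057923 D=1024/263] → run C
t=14: vr[B=5555200/1057923 C=5555200/1057923 D=1024/263] → run D
t=15: vr[B=5555200/1057923 C=5555200/1057923 D=1536/263] → run B
t=16: vr[C=5555200/1057923 D=1536/263] → run C
t=17: vr[C=2705408/352641 D=1536/263] → run D
t=18: vr[C=2705408/352641 D=2048/263] → run C
t=19: vr[C=10677248/1057923 D=2048/263] → run D
t=20: vr[C=10677248/1057923] → run C
t=21: vr[C=13238272/1057923] → run C
t=22: (idle)
t=23: (idle)
t=24: (idle)
t=25: (idle)

context switches = 20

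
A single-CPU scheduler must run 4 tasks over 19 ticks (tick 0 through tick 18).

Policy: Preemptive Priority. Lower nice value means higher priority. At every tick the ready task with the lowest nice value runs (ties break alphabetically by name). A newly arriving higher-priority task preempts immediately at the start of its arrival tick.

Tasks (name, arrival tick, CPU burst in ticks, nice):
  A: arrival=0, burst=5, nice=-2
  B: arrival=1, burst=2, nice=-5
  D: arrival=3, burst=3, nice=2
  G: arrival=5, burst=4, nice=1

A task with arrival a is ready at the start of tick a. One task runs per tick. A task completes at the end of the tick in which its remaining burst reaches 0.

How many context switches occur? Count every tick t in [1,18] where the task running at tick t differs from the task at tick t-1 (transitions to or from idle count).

context switches = 5

t=0: ready={A} → run A
t=1: ready={A,B} → run B
t=2: ready={A,B} → run B
t=3: ready={A,D} → run A
t=4: ready={A,D} → run A
t=5: ready={A,D,G} → run A
t=6: ready={A,D,G} → run A
t=7: ready={D,G} → run G
t=8: ready={D,G} → run G
t=9: ready={D,G} → run G
t=10: ready={D,G} → run G
t=11: ready={D} → run D
t=12: ready={D} → run D
t=13: ready={D} → run D
t=14: (idle)
t=15: (idle)
t=16: (idle)
t=17: (idle)
t=18: (idle)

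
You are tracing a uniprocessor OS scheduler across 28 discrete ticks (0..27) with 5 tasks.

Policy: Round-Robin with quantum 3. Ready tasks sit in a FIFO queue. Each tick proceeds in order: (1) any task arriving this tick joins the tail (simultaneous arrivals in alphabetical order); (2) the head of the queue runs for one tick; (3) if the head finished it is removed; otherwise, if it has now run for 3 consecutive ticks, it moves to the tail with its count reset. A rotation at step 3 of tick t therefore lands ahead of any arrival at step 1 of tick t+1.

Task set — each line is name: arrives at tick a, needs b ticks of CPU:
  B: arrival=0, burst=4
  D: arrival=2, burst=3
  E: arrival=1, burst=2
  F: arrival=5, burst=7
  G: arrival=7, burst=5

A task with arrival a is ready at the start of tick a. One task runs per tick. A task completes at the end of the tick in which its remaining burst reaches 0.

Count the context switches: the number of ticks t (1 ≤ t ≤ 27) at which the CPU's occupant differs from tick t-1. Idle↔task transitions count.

t=0: queue=[B] q_used=0 → run B
t=1: queue=[B,E] q_used=1 → run B
t=2: queue=[B,E,D] q_used=2 → run B
t=3: queue=[E,D,B] q_used=0 → run E
t=4: queue=[E,D,B] q_used=1 → run E
t=5: queue=[D,B,F] q_used=0 → run D
t=6: queue=[D,B,F] q_used=1 → run D
t=7: queue=[D,B,F,G] q_used=2 → run D
t=8: queue=[B,F,G] q_used=0 → run B
t=9: queue=[F,G] q_used=0 → run F
t=10: queue=[F,G] q_used=1 → run F
t=11: queue=[F,G] q_used=2 → run F
t=12: queue=[G,F] q_used=0 → run G
t=13: queue=[G,F] q_used=1 → run G
t=14: queue=[G,F] q_used=2 → run G
t=15: queue=[F,G] q_used=0 → run F
t=16: queue=[F,G] q_used=1 → run F
t=17: queue=[F,G] q_used=2 → run F
t=18: queue=[G,F] q_used=0 → run G
t=19: queue=[G,F] q_used=1 → run G
t=20: queue=[F] q_used=0 → run F
t=21: (idle)
t=22: (idle)
t=23: (idle)
t=24: (idle)
t=25: (idle)
t=26: (idle)
t=27: (idle)

context switches = 9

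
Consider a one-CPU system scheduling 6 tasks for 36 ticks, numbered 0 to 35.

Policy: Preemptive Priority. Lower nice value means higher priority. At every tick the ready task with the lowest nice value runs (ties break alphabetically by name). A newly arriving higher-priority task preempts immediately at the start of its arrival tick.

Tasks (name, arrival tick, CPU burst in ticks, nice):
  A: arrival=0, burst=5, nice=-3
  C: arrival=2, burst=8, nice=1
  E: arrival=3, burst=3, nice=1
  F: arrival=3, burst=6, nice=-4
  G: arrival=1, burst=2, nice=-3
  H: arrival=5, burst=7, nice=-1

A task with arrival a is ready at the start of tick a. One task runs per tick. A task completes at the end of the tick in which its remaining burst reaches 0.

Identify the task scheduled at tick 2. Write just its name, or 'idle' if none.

t=0: ready={A} → run A
t=1: ready={A,G} → run A
t=2: ready={A,C,G} → run A
t=3: ready={A,C,E,F,G} → run F
t=4: ready={A,C,E,F,G} → run F
t=5: ready={A,C,E,F,G,H} → run F
t=6: ready={A,C,E,F,G,H} → run F
t=7: ready={A,C,E,F,G,H} → run F
t=8: ready={A,C,E,F,G,H} → run F
t=9: ready={A,C,E,G,H} → run A
t=10: ready={A,C,E,G,H} → run A
t=11: ready={C,E,G,H} → run G
t=12: ready={C,E,G,H} → run G
t=13: ready={C,E,H} → run H
t=14: ready={C,E,H} → run H
t=15: ready={C,E,H} → run H
t=16: ready={C,E,H} → run H
t=17: ready={C,E,H} → run H
t=18: ready={C,E,H} → run H
t=19: ready={C,E,H} → run H
t=20: ready={C,E} → run C
t=21: ready={C,E} → run C
t=22: ready={C,E} → run C
t=23: ready={C,E} → run C
t=24: ready={C,E} → run C
t=25: ready={C,E} → run C
t=26: ready={C,E} → run C
t=27: ready={C,E} → run C
t=28: ready={E} → run E
t=29: ready={E} → run E
t=30: ready={E} → run E
t=31: (idle)
t=32: (idle)
t=33: (idle)
t=34: (idle)
t=35: (idle)

running at tick 2 = A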